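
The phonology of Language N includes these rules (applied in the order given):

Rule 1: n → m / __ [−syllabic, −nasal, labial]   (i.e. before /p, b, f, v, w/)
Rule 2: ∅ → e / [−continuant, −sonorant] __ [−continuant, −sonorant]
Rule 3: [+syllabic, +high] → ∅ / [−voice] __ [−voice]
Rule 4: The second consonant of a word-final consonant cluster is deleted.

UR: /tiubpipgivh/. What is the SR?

tiubeppegiv

Rule 1 (nasal place assimilation): no segment meets the environment; /tiubpipgivh/ is unchanged.
Rule 2 (stop-cluster e-epenthesis): /b/ and /p/ form a stop–stop cluster, so [e] is inserted between them. /p/ and /g/ form a stop–stop cluster, so [e] is inserted between them. /tiubpipgivh/ → tiubepipegivh.
Rule 3 (high vowel syncope): /i/ is a high vowel flanked by voiceless consonants /p/ and /p/, so it deletes. /tiubepipegivh/ → tiubeppegivh.
Rule 4 (final cluster simplification): /h/ is the second consonant of a word-final cluster /vh/, so it deletes. /tiubeppegivh/ → tiubeppegiv.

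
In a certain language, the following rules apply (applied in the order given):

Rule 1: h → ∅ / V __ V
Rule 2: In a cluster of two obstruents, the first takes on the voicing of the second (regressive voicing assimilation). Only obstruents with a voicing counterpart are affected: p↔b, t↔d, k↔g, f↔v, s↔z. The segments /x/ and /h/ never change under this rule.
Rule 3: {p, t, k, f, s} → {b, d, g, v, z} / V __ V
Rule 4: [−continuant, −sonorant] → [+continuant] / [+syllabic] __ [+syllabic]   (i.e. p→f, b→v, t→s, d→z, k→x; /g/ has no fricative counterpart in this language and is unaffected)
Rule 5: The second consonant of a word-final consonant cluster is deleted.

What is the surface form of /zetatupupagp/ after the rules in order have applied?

Rule 1 (intervocalic h-deletion): no segment meets the environment; /zetatupupagp/ is unchanged.
Rule 2 (regressive voicing assimilation): /g/ precedes the voiceless obstruent /p/, so it devoices to [k] by assimilation. /zetatupupagp/ → zetatupupakp.
Rule 3 (intervocalic voicing): /t/ is a voiceless obstruent between vowels /e/ and /a/, so it voices to [d]. /t/ is a voiceless obstruent between vowels /a/ and /u/, so it voices to [d]. /p/ is a voiceless obstruent between vowels /u/ and /u/, so it voices to [b]. /p/ is a voiceless obstruent between vowels /u/ and /a/, so it voices to [b]. /zetatupupakp/ → zedadububakp.
Rule 4 (intervocalic spirantization): /d/ is a stop between vowels /e/ and /a/, so it spirantizes to the fricative [z]. /d/ is a stop between vowels /a/ and /u/, so it spirantizes to the fricative [z]. /b/ is a stop between vowels /u/ and /u/, so it spirantizes to the fricative [v]. /b/ is a stop between vowels /u/ and /a/, so it spirantizes to the fricative [v]. /zedadububakp/ → zezazuvuvakp.
Rule 5 (final cluster simplification): /p/ is the second consonant of a word-final cluster /kp/, so it deletes. /zezazuvuvakp/ → zezazuvuvak.

zezazuvuvak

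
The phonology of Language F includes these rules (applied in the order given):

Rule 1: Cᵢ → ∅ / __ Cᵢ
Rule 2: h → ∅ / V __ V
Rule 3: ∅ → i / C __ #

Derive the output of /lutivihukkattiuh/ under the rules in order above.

Rule 1 (degemination): /kk/ is a geminate; the first /k/ deletes. /tt/ is a geminate; the first /t/ deletes. /lutivihukkattiuh/ → lutivihukatiuh.
Rule 2 (intervocalic h-deletion): /h/ occurs between vowels /i/ and /u/, so it deletes. /lutivihukatiuh/ → lutiviukatiuh.
Rule 3 (final i-epenthesis): the form ends in the consonant /h/, so [i] is inserted word-finally. /lutiviukatiuh/ → lutiviukatiuhi.

lutiviukatiuhi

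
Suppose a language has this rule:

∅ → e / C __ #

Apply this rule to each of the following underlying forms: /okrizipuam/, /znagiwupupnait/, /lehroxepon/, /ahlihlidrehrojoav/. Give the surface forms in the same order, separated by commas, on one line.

okrizipuame, znagiwupupnaite, lehroxepone, ahlihlidrehrojoave

/okrizipuam/: the form ends in the consonant /m/, so [e] is inserted word-finally. → [okrizipuame].
/znagiwupupnait/: the form ends in the consonant /t/, so [e] is inserted word-finally. → [znagiwupupnaite].
/lehroxepon/: the form ends in the consonant /n/, so [e] is inserted word-finally. → [lehroxepone].
/ahlihlidrehrojoav/: the form ends in the consonant /v/, so [e] is inserted word-finally. → [ahlihlidrehrojoave].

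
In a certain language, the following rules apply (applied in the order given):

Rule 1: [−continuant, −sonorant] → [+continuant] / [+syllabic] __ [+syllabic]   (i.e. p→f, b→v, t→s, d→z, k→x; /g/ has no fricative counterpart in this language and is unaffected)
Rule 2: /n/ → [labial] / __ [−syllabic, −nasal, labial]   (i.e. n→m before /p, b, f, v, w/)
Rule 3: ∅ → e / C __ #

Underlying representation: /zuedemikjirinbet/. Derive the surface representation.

zuezemikjirimbete

Rule 1 (intervocalic spirantization): /d/ is a stop between vowels /e/ and /e/, so it spirantizes to the fricative [z]. /zuedemikjirinbet/ → zuezemikjirinbet.
Rule 2 (nasal place assimilation): /n/ precedes the labial consonant /b/, so it assimilates in place to [m]. /zuezemikjirinbet/ → zuezemikjirimbet.
Rule 3 (final e-epenthesis): the form ends in the consonant /t/, so [e] is inserted word-finally. /zuezemikjirimbet/ → zuezemikjirimbete.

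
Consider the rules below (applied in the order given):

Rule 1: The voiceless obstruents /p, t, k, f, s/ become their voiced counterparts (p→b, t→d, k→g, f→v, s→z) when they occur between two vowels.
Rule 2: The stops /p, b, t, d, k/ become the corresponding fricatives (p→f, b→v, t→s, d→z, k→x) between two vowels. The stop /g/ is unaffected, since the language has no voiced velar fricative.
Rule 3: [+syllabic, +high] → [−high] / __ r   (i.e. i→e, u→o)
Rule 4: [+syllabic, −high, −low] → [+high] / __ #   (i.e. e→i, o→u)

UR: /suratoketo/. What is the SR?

sorazogezu

Rule 1 (intervocalic voicing): /t/ is a voiceless obstruent between vowels /a/ and /o/, so it voices to [d]. /k/ is a voiceless obstruent between vowels /o/ and /e/, so it voices to [g]. /t/ is a voiceless obstruent between vowels /e/ and /o/, so it voices to [d]. /suratoketo/ → suradogedo.
Rule 2 (intervocalic spirantization): /d/ is a stop between vowels /a/ and /o/, so it spirantizes to the fricative [z]. /d/ is a stop between vowels /e/ and /o/, so it spirantizes to the fricative [z]. /suradogedo/ → surazogezo.
Rule 3 (pre-rhotic lowering): /u/ is a high vowel immediately before /r/, so it lowers to [o]. /surazogezo/ → sorazogezo.
Rule 4 (final vowel raising): /o/ is a mid vowel in word-final position, so it raises to [u]. /sorazogezo/ → sorazogezu.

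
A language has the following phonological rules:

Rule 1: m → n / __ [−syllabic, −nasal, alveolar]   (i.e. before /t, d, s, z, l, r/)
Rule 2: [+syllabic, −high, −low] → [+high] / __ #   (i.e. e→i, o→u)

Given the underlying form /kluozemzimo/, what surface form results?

kluozenzimu

Rule 1 (nasal place assimilation): /m/ precedes the alveolar consonant /z/, so it assimilates in place to [n]. /kluozemzimo/ → kluozenzimo.
Rule 2 (final vowel raising): /o/ is a mid vowel in word-final position, so it raises to [u]. /kluozenzimo/ → kluozenzimu.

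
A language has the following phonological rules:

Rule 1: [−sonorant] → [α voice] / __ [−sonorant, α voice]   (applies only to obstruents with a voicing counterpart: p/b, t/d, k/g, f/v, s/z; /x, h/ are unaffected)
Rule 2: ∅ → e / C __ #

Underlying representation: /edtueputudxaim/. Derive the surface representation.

ettuepututxaime

Rule 1 (regressive voicing assimilation): /d/ precedes the voiceless obstruent /t/, so it devoices to [t] by assimilation. /d/ precedes the voiceless obstruent /x/, so it devoices to [t] by assimilation. /edtueputudxaim/ → ettuepututxaim.
Rule 2 (final e-epenthesis): the form ends in the consonant /m/, so [e] is inserted word-finally. /ettuepututxaim/ → ettuepututxaime.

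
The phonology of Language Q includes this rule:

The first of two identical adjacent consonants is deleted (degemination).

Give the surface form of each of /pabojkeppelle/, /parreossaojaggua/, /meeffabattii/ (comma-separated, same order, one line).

/pabojkeppelle/: /pp/ is a geminate; the first /p/ deletes. /ll/ is a geminate; the first /l/ deletes. → [pabojkepele].
/parreossaojaggua/: /rr/ is a geminate; the first /r/ deletes. /ss/ is a geminate; the first /s/ deletes. /gg/ is a geminate; the first /g/ deletes. → [pareosaojagua].
/meeffabattii/: /ff/ is a geminate; the first /f/ deletes. /tt/ is a geminate; the first /t/ deletes. → [meefabatii].

pabojkepele, pareosaojagua, meefabatii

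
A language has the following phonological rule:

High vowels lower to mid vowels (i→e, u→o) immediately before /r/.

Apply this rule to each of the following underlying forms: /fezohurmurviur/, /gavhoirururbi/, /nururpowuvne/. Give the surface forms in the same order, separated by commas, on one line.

/fezohurmurviur/: /u/ is a high vowel immediately before /r/, so it lowers to [o]. /u/ is a high vowel immediately before /r/, so it lowers to [o]. /u/ is a high vowel immediately before /r/, so it lowers to [o]. → [fezohormorvior].
/gavhoirururbi/: /i/ is a high vowel immediately before /r/, so it lowers to [e]. /u/ is a high vowel immediately before /r/, so it lowers to [o]. /u/ is a high vowel immediately before /r/, so it lowers to [o]. → [gavhoerororbi].
/nururpowuvne/: /u/ is a high vowel immediately before /r/, so it lowers to [o]. /u/ is a high vowel immediately before /r/, so it lowers to [o]. → [nororpowuvne].

fezohormorvior, gavhoerororbi, nororpowuvne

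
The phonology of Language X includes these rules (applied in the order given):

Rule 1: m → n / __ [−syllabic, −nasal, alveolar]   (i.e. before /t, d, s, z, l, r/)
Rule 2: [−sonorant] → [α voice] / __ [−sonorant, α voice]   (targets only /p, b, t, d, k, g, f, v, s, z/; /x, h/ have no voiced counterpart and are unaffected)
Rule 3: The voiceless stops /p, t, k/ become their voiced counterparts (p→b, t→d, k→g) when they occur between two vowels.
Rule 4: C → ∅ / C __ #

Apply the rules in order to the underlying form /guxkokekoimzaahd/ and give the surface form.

Rule 1 (nasal place assimilation): /m/ precedes the alveolar consonant /z/, so it assimilates in place to [n]. /guxkokekoimzaahd/ → guxkokekoinzaahd.
Rule 2 (regressive voicing assimilation): no segment meets the environment; /guxkokekoinzaahd/ is unchanged.
Rule 3 (intervocalic voicing): /k/ is a voiceless stop between vowels /o/ and /e/, so it voices to [g]. /k/ is a voiceless stop between vowels /e/ and /o/, so it voices to [g]. /guxkokekoinzaahd/ → guxkogegoinzaahd.
Rule 4 (final cluster simplification): /d/ is the second consonant of a word-final cluster /hd/, so it deletes. /guxkogegoinzaahd/ → guxkogegoinzaah.

guxkogegoinzaah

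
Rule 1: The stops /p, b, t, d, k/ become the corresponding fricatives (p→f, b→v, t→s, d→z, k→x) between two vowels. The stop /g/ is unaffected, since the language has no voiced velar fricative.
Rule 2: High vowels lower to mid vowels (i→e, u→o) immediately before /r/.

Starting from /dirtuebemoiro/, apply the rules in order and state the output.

Rule 1 (intervocalic spirantization): /b/ is a stop between vowels /e/ and /e/, so it spirantizes to the fricative [v]. /dirtuebemoiro/ → dirtuevemoiro.
Rule 2 (pre-rhotic lowering): /i/ is a high vowel immediately before /r/, so it lowers to [e]. /i/ is a high vowel immediately before /r/, so it lowers to [e]. /dirtuevemoiro/ → dertuevemoero.

dertuevemoero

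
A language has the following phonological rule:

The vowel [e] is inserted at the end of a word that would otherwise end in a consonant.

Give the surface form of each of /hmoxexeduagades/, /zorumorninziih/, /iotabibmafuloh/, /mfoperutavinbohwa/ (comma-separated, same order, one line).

/hmoxexeduagades/: the form ends in the consonant /s/, so [e] is inserted word-finally. → [hmoxexeduagadese].
/zorumorninziih/: the form ends in the consonant /h/, so [e] is inserted word-finally. → [zorumorninziihe].
/iotabibmafuloh/: the form ends in the consonant /h/, so [e] is inserted word-finally. → [iotabibmafulohe].
/mfoperutavinbohwa/: the rule's environment is not met; surfaces unchanged as [mfoperutavinbohwa].

hmoxexeduagadese, zorumorninziihe, iotabibmafulohe, mfoperutavinbohwa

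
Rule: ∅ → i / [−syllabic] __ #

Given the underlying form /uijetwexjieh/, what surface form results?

the form ends in the consonant /h/, so [i] is inserted word-finally.
Surface form: [uijetwexjiehi].

uijetwexjiehi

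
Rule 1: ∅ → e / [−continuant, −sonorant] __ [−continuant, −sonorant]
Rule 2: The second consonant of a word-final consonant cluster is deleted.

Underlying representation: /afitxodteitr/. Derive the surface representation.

Rule 1 (stop-cluster e-epenthesis): /d/ and /t/ form a stop–stop cluster, so [e] is inserted between them. /afitxodteitr/ → afitxodeteitr.
Rule 2 (final cluster simplification): /r/ is the second consonant of a word-final cluster /tr/, so it deletes. /afitxodeteitr/ → afitxodeteit.

afitxodeteit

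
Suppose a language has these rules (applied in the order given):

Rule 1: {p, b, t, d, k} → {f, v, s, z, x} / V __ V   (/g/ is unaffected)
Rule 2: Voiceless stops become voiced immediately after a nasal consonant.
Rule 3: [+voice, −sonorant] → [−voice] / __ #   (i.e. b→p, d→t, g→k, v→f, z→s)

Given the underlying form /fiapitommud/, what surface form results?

fiafisommut

Rule 1 (intervocalic spirantization): /p/ is a stop between vowels /a/ and /i/, so it spirantizes to the fricative [f]. /t/ is a stop between vowels /i/ and /o/, so it spirantizes to the fricative [s]. /fiapitommud/ → fiafisommud.
Rule 2 (post-nasal voicing): no segment meets the environment; /fiafisommud/ is unchanged.
Rule 3 (final devoicing): /d/ is a voiced obstruent in word-final position, so it devoices to [t]. /fiafisommud/ → fiafisommut.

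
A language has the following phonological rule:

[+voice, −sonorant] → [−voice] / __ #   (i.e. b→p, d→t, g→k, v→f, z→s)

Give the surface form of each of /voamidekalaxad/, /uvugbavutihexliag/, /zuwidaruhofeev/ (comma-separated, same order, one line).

/voamidekalaxad/: /d/ is a voiced obstruent in word-final position, so it devoices to [t]. → [voamidekalaxat].
/uvugbavutihexliag/: /g/ is a voiced obstruent in word-final position, so it devoices to [k]. → [uvugbavutihexliak].
/zuwidaruhofeev/: /v/ is a voiced obstruent in word-final position, so it devoices to [f]. → [zuwidaruhofeef].

voamidekalaxat, uvugbavutihexliak, zuwidaruhofeef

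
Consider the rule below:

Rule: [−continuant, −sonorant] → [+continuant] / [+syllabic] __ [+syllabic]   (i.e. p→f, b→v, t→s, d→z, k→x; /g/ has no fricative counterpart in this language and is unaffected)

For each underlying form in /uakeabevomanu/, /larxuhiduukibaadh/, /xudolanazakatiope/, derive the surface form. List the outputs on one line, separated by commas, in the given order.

uaxeavevomanu, larxuhizuuxivaadh, xuzolanazaxasiofe

/uakeabevomanu/: /k/ is a stop between vowels /a/ and /e/, so it spirantizes to the fricative [x]. /b/ is a stop between vowels /a/ and /e/, so it spirantizes to the fricative [v]. → [uaxeavevomanu].
/larxuhiduukibaadh/: /d/ is a stop between vowels /i/ and /u/, so it spirantizes to the fricative [z]. /k/ is a stop between vowels /u/ and /i/, so it spirantizes to the fricative [x]. /b/ is a stop between vowels /i/ and /a/, so it spirantizes to the fricative [v]. → [larxuhizuuxivaadh].
/xudolanazakatiope/: /d/ is a stop between vowels /u/ and /o/, so it spirantizes to the fricative [z]. /k/ is a stop between vowels /a/ and /a/, so it spirantizes to the fricative [x]. /t/ is a stop between vowels /a/ and /i/, so it spirantizes to the fricative [s]. /p/ is a stop between vowels /o/ and /e/, so it spirantizes to the fricative [f]. → [xuzolanazaxasiofe].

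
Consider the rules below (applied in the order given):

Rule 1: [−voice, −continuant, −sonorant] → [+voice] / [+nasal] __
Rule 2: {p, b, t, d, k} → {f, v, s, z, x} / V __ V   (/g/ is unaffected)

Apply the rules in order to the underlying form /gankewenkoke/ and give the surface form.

Rule 1 (post-nasal voicing): /k/ is a voiceless stop immediately after the nasal /n/, so it voices to [g]. /k/ is a voiceless stop immediately after the nasal /n/, so it voices to [g]. /gankewenkoke/ → gangewengoke.
Rule 2 (intervocalic spirantization): /k/ is a stop between vowels /o/ and /e/, so it spirantizes to the fricative [x]. /gangewengoke/ → gangewengoxe.

gangewengoxe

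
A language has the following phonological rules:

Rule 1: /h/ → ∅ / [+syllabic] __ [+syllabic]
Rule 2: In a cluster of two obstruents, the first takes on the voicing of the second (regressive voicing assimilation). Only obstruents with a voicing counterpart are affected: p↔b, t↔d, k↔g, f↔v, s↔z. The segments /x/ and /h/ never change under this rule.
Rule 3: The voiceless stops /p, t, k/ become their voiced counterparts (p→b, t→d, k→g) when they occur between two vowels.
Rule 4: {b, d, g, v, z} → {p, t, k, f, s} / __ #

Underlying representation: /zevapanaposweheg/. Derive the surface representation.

Rule 1 (intervocalic h-deletion): /h/ occurs between vowels /e/ and /e/, so it deletes. /zevapanaposweheg/ → zevapanaposweeg.
Rule 2 (regressive voicing assimilation): no segment meets the environment; /zevapanaposweeg/ is unchanged.
Rule 3 (intervocalic voicing): /p/ is a voiceless stop between vowels /a/ and /a/, so it voices to [b]. /p/ is a voiceless stop between vowels /a/ and /o/, so it voices to [b]. /zevapanaposweeg/ → zevabanabosweeg.
Rule 4 (final devoicing): /g/ is a voiced obstruent in word-final position, so it devoices to [k]. /zevabanabosweeg/ → zevabanabosweek.

zevabanabosweek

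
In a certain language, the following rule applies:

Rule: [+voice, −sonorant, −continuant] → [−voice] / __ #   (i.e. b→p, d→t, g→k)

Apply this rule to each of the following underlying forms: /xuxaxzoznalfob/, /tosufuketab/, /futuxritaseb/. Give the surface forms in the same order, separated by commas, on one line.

xuxaxzoznalfop, tosufuketap, futuxritasep

/xuxaxzoznalfob/: /b/ is a voiced stop in word-final position, so it devoices to [p]. → [xuxaxzoznalfop].
/tosufuketab/: /b/ is a voiced stop in word-final position, so it devoices to [p]. → [tosufuketap].
/futuxritaseb/: /b/ is a voiced stop in word-final position, so it devoices to [p]. → [futuxritasep].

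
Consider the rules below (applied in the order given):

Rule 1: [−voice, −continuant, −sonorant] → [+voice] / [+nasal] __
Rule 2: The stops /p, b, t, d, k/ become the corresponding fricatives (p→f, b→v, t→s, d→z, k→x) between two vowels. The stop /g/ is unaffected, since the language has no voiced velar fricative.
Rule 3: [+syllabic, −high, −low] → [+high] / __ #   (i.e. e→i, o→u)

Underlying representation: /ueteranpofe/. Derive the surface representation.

ueseranbofi

Rule 1 (post-nasal voicing): /p/ is a voiceless stop immediately after the nasal /n/, so it voices to [b]. /ueteranpofe/ → ueteranbofe.
Rule 2 (intervocalic spirantization): /t/ is a stop between vowels /e/ and /e/, so it spirantizes to the fricative [s]. /ueteranbofe/ → ueseranbofe.
Rule 3 (final vowel raising): /e/ is a mid vowel in word-final position, so it raises to [i]. /ueseranbofe/ → ueseranbofi.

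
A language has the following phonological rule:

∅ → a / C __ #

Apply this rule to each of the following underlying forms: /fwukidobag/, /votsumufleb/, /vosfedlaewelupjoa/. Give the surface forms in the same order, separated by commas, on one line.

/fwukidobag/: the form ends in the consonant /g/, so [a] is inserted word-finally. → [fwukidobaga].
/votsumufleb/: the form ends in the consonant /b/, so [a] is inserted word-finally. → [votsumufleba].
/vosfedlaewelupjoa/: the rule's environment is not met; surfaces unchanged as [vosfedlaewelupjoa].

fwukidobaga, votsumufleba, vosfedlaewelupjoa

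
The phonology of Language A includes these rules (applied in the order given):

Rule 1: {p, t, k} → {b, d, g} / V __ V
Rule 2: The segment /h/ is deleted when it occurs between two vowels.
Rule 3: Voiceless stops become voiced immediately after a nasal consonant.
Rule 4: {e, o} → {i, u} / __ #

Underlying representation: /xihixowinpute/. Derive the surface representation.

Rule 1 (intervocalic voicing): /t/ is a voiceless stop between vowels /u/ and /e/, so it voices to [d]. /xihixowinpute/ → xihixowinpude.
Rule 2 (intervocalic h-deletion): /h/ occurs between vowels /i/ and /i/, so it deletes. /xihixowinpude/ → xiixowinpude.
Rule 3 (post-nasal voicing): /p/ is a voiceless stop immediately after the nasal /n/, so it voices to [b]. /xiixowinpude/ → xiixowinbude.
Rule 4 (final vowel raising): /e/ is a mid vowel in word-final position, so it raises to [i]. /xiixowinbude/ → xiixowinbudi.

xiixowinbudi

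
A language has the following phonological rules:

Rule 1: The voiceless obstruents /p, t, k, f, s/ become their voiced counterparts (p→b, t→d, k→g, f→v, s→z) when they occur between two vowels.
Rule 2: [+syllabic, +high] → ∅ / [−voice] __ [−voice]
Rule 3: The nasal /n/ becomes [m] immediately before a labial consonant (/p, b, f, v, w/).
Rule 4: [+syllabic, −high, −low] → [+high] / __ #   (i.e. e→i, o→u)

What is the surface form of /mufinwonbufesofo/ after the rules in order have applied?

Rule 1 (intervocalic voicing): /f/ is a voiceless obstruent between vowels /u/ and /i/, so it voices to [v]. /f/ is a voiceless obstruent between vowels /u/ and /e/, so it voices to [v]. /s/ is a voiceless obstruent between vowels /e/ and /o/, so it voices to [z]. /f/ is a voiceless obstruent between vowels /o/ and /o/, so it voices to [v]. /mufinwonbufesofo/ → muvinwonbuvezovo.
Rule 2 (high vowel syncope): no segment meets the environment; /muvinwonbuvezovo/ is unchanged.
Rule 3 (nasal place assimilation): /n/ precedes the labial consonant /w/, so it assimilates in place to [m]. /n/ precedes the labial consonant /b/, so it assimilates in place to [m]. /muvinwonbuvezovo/ → muvimwombuvezovo.
Rule 4 (final vowel raising): /o/ is a mid vowel in word-final position, so it raises to [u]. /muvimwombuvezovo/ → muvimwombuvezovu.

muvimwombuvezovu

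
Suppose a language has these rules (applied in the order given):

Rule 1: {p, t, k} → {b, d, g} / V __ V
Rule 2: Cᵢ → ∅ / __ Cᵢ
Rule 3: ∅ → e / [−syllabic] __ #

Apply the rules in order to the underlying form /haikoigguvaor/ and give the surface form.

haigoiguvaore

Rule 1 (intervocalic voicing): /k/ is a voiceless stop between vowels /i/ and /o/, so it voices to [g]. /haikoigguvaor/ → haigoigguvaor.
Rule 2 (degemination): /gg/ is a geminate; the first /g/ deletes. /haigoigguvaor/ → haigoiguvaor.
Rule 3 (final e-epenthesis): the form ends in the consonant /r/, so [e] is inserted word-finally. /haigoiguvaor/ → haigoiguvaore.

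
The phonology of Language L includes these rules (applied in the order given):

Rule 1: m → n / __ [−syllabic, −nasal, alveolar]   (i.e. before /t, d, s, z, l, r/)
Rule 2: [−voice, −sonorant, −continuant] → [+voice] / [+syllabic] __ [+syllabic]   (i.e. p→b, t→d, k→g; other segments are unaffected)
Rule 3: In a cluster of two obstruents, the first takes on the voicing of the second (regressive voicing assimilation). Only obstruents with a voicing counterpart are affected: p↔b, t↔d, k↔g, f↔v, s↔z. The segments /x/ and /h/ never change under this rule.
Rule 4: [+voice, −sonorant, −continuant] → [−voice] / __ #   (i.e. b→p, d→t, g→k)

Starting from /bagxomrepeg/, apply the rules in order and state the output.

Rule 1 (nasal place assimilation): /m/ precedes the alveolar consonant /r/, so it assimilates in place to [n]. /bagxomrepeg/ → bagxonrepeg.
Rule 2 (intervocalic voicing): /p/ is a voiceless stop between vowels /e/ and /e/, so it voices to [b]. /bagxonrepeg/ → bagxonrebeg.
Rule 3 (regressive voicing assimilation): /g/ precedes the voiceless obstruent /x/, so it devoices to [k] by assimilation. /bagxonrebeg/ → bakxonrebeg.
Rule 4 (final devoicing): /g/ is a voiced stop in word-final position, so it devoices to [k]. /bakxonrebeg/ → bakxonrebek.

bakxonrebek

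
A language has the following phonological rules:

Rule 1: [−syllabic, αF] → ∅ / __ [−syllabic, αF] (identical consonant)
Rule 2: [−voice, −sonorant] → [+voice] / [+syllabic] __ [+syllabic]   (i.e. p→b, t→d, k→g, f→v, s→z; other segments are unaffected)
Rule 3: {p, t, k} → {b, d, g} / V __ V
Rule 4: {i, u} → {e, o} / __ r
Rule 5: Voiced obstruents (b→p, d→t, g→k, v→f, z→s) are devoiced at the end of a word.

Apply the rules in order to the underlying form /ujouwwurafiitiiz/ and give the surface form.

ujouworaviidiis

Rule 1 (degemination): /ww/ is a geminate; the first /w/ deletes. /ujouwwurafiitiiz/ → ujouwurafiitiiz.
Rule 2 (intervocalic voicing): /f/ is a voiceless obstruent between vowels /a/ and /i/, so it voices to [v]. /t/ is a voiceless obstruent between vowels /i/ and /i/, so it voices to [d]. /ujouwurafiitiiz/ → ujouwuraviidiiz.
Rule 3 (intervocalic voicing): no segment meets the environment; /ujouwuraviidiiz/ is unchanged.
Rule 4 (pre-rhotic lowering): /u/ is a high vowel immediately before /r/, so it lowers to [o]. /ujouwuraviidiiz/ → ujouworaviidiiz.
Rule 5 (final devoicing): /z/ is a voiced obstruent in word-final position, so it devoices to [s]. /ujouworaviidiiz/ → ujouworaviidiis.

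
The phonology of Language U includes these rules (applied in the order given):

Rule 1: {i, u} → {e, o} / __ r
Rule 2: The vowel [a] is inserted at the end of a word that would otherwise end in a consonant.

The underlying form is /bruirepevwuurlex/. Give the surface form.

Rule 1 (pre-rhotic lowering): /i/ is a high vowel immediately before /r/, so it lowers to [e]. /u/ is a high vowel immediately before /r/, so it lowers to [o]. /bruirepevwuurlex/ → bruerepevwuorlex.
Rule 2 (final a-epenthesis): the form ends in the consonant /x/, so [a] is inserted word-finally. /bruerepevwuorlex/ → bruerepevwuorlexa.

bruerepevwuorlexa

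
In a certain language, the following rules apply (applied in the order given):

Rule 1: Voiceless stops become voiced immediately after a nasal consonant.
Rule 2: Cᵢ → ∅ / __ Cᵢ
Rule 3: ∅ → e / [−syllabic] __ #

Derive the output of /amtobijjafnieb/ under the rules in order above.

Rule 1 (post-nasal voicing): /t/ is a voiceless stop immediately after the nasal /m/, so it voices to [d]. /amtobijjafnieb/ → amdobijjafnieb.
Rule 2 (degemination): /jj/ is a geminate; the first /j/ deletes. /amdobijjafnieb/ → amdobijafnieb.
Rule 3 (final e-epenthesis): the form ends in the consonant /b/, so [e] is inserted word-finally. /amdobijafnieb/ → amdobijafniebe.

amdobijafniebe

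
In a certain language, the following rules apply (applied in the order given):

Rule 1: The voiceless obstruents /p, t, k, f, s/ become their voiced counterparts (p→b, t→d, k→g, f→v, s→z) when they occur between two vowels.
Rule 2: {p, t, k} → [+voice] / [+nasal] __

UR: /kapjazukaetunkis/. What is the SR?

kapjazugaedungis

Rule 1 (intervocalic voicing): /k/ is a voiceless obstruent between vowels /u/ and /a/, so it voices to [g]. /t/ is a voiceless obstruent between vowels /e/ and /u/, so it voices to [d]. /kapjazukaetunkis/ → kapjazugaedunkis.
Rule 2 (post-nasal voicing): /k/ is a voiceless stop immediately after the nasal /n/, so it voices to [g]. /kapjazugaedunkis/ → kapjazugaedungis.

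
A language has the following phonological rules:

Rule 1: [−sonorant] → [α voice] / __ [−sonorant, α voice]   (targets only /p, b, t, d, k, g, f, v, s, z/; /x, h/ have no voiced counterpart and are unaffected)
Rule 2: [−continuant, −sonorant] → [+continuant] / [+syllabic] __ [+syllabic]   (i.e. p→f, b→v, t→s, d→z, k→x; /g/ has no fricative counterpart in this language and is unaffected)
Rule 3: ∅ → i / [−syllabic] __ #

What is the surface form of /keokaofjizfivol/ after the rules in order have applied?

Rule 1 (regressive voicing assimilation): /z/ precedes the voiceless obstruent /f/, so it devoices to [s] by assimilation. /keokaofjizfivol/ → keokaofjisfivol.
Rule 2 (intervocalic spirantization): /k/ is a stop between vowels /o/ and /a/, so it spirantizes to the fricative [x]. /keokaofjisfivol/ → keoxaofjisfivol.
Rule 3 (final i-epenthesis): the form ends in the consonant /l/, so [i] is inserted word-finally. /keoxaofjisfivol/ → keoxaofjisfivoli.

keoxaofjisfivoli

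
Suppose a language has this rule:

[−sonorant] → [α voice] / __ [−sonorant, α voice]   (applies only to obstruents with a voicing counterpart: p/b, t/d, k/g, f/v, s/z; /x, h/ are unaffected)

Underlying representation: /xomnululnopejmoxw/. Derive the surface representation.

xomnululnopejmoxw

No segment of /xomnululnopejmoxw/ meets the structural description of the rule, so the form surfaces unchanged.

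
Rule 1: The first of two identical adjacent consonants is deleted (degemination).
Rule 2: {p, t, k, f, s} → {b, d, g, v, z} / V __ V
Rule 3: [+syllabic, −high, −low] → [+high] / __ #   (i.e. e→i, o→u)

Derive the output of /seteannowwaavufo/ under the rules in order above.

sedeanowaavuvu

Rule 1 (degemination): /nn/ is a geminate; the first /n/ deletes. /ww/ is a geminate; the first /w/ deletes. /seteannowwaavufo/ → seteanowaavufo.
Rule 2 (intervocalic voicing): /t/ is a voiceless obstruent between vowels /e/ and /e/, so it voices to [d]. /f/ is a voiceless obstruent between vowels /u/ and /o/, so it voices to [v]. /seteanowaavufo/ → sedeanowaavuvo.
Rule 3 (final vowel raising): /o/ is a mid vowel in word-final position, so it raises to [u]. /sedeanowaavuvo/ → sedeanowaavuvu.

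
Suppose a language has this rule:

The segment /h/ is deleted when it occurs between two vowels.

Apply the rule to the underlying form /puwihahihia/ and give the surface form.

puwiaiia

/h/ occurs between vowels /i/ and /a/, so it deletes.
/h/ occurs between vowels /a/ and /i/, so it deletes.
/h/ occurs between vowels /i/ and /i/, so it deletes.
Surface form: [puwiaiia].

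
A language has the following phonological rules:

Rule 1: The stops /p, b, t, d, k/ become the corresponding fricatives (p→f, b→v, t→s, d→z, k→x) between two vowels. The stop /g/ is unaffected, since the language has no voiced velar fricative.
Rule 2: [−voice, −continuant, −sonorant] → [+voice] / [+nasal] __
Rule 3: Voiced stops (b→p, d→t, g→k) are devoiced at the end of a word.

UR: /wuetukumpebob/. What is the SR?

Rule 1 (intervocalic spirantization): /t/ is a stop between vowels /e/ and /u/, so it spirantizes to the fricative [s]. /k/ is a stop between vowels /u/ and /u/, so it spirantizes to the fricative [x]. /b/ is a stop between vowels /e/ and /o/, so it spirantizes to the fricative [v]. /wuetukumpebob/ → wuesuxumpevob.
Rule 2 (post-nasal voicing): /p/ is a voiceless stop immediately after the nasal /m/, so it voices to [b]. /wuesuxumpevob/ → wuesuxumbevob.
Rule 3 (final devoicing): /b/ is a voiced stop in word-final position, so it devoices to [p]. /wuesuxumbevob/ → wuesuxumbevop.

wuesuxumbevop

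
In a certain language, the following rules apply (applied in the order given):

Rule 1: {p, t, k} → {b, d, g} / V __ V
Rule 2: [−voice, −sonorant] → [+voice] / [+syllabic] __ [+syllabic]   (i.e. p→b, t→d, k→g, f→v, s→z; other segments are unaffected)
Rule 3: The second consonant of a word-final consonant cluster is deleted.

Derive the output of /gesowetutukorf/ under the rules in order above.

Rule 1 (intervocalic voicing): /t/ is a voiceless stop between vowels /e/ and /u/, so it voices to [d]. /t/ is a voiceless stop between vowels /u/ and /u/, so it voices to [d]. /k/ is a voiceless stop between vowels /u/ and /o/, so it voices to [g]. /gesowetutukorf/ → gesowedudugorf.
Rule 2 (intervocalic voicing): /s/ is a voiceless obstruent between vowels /e/ and /o/, so it voices to [z]. /gesowedudugorf/ → gezowedudugorf.
Rule 3 (final cluster simplification): /f/ is the second consonant of a word-final cluster /rf/, so it deletes. /gezowedudugorf/ → gezowedudugor.

gezowedudugor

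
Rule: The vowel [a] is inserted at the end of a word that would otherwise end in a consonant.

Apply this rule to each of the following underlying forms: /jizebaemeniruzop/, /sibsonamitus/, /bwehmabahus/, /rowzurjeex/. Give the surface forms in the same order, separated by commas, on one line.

/jizebaemeniruzop/: the form ends in the consonant /p/, so [a] is inserted word-finally. → [jizebaemeniruzopa].
/sibsonamitus/: the form ends in the consonant /s/, so [a] is inserted word-finally. → [sibsonamitusa].
/bwehmabahus/: the form ends in the consonant /s/, so [a] is inserted word-finally. → [bwehmabahusa].
/rowzurjeex/: the form ends in the consonant /x/, so [a] is inserted word-finally. → [rowzurjeexa].

jizebaemeniruzopa, sibsonamitusa, bwehmabahusa, rowzurjeexa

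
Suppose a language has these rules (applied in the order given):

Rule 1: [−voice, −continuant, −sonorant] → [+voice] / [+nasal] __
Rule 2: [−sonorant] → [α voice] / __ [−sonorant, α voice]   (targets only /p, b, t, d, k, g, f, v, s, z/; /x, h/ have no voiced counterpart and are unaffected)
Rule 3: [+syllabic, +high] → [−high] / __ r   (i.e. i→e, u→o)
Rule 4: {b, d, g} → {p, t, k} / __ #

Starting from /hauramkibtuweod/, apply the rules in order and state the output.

haoramgiptuweot

Rule 1 (post-nasal voicing): /k/ is a voiceless stop immediately after the nasal /m/, so it voices to [g]. /hauramkibtuweod/ → hauramgibtuweod.
Rule 2 (regressive voicing assimilation): /b/ precedes the voiceless obstruent /t/, so it devoices to [p] by assimilation. /hauramgibtuweod/ → hauramgiptuweod.
Rule 3 (pre-rhotic lowering): /u/ is a high vowel immediately before /r/, so it lowers to [o]. /hauramgiptuweod/ → haoramgiptuweod.
Rule 4 (final devoicing): /d/ is a voiced stop in word-final position, so it devoices to [t]. /haoramgiptuweod/ → haoramgiptuweot.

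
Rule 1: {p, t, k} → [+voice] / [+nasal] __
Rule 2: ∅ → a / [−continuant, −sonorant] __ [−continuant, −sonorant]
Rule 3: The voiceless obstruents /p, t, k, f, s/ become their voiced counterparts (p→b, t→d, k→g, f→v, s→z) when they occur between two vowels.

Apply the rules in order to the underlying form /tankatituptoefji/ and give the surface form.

tangadidubadoefji

Rule 1 (post-nasal voicing): /k/ is a voiceless stop immediately after the nasal /n/, so it voices to [g]. /tankatituptoefji/ → tangatituptoefji.
Rule 2 (stop-cluster a-epenthesis): /p/ and /t/ form a stop–stop cluster, so [a] is inserted between them. /tangatituptoefji/ → tangatitupatoefji.
Rule 3 (intervocalic voicing): /t/ is a voiceless obstruent between vowels /a/ and /i/, so it voices to [d]. /t/ is a voiceless obstruent between vowels /i/ and /u/, so it voices to [d]. /p/ is a voiceless obstruent between vowels /u/ and /a/, so it voices to [b]. /t/ is a voiceless obstruent between vowels /a/ and /o/, so it voices to [d]. /tangatitupatoefji/ → tangadidubadoefji.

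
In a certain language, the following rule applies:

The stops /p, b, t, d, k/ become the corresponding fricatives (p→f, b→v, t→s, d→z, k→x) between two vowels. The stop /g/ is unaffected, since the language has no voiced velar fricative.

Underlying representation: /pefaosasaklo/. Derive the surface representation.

pefaosasaklo

No segment of /pefaosasaklo/ meets the structural description of the rule, so the form surfaces unchanged.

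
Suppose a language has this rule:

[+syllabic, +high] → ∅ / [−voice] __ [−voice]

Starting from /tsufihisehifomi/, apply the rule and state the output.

/u/ is a high vowel flanked by voiceless consonants /s/ and /f/, so it deletes.
/i/ is a high vowel flanked by voiceless consonants /f/ and /h/, so it deletes.
/i/ is a high vowel flanked by voiceless consonants /h/ and /s/, so it deletes.
/i/ is a high vowel flanked by voiceless consonants /h/ and /f/, so it deletes.
The other instance of /i/ does not occur in the required environment and remains unchanged.
Surface form: [tsfhsehfomi].

tsfhsehfomi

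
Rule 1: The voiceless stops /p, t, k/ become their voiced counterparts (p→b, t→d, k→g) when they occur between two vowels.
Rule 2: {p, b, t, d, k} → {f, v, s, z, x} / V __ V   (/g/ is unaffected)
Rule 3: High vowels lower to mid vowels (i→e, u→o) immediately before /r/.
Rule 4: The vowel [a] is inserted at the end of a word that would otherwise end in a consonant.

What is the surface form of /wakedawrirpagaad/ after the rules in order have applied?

wagezawrerpagaada

Rule 1 (intervocalic voicing): /k/ is a voiceless stop between vowels /a/ and /e/, so it voices to [g]. /wakedawrirpagaad/ → wagedawrirpagaad.
Rule 2 (intervocalic spirantization): /d/ is a stop between vowels /e/ and /a/, so it spirantizes to the fricative [z]. /wagedawrirpagaad/ → wagezawrirpagaad.
Rule 3 (pre-rhotic lowering): /i/ is a high vowel immediately before /r/, so it lowers to [e]. /wagezawrirpagaad/ → wagezawrerpagaad.
Rule 4 (final a-epenthesis): the form ends in the consonant /d/, so [a] is inserted word-finally. /wagezawrerpagaad/ → wagezawrerpagaada.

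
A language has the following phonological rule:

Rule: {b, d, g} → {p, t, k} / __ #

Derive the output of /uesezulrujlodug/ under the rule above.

Scanning /uesezulrujlodug/: /d/ at position 13 is not in the conditioning environment; /g/ is a voiced stop in word-final position, so it devoices to [k].
Result: [uesezulrujloduk].

uesezulrujloduk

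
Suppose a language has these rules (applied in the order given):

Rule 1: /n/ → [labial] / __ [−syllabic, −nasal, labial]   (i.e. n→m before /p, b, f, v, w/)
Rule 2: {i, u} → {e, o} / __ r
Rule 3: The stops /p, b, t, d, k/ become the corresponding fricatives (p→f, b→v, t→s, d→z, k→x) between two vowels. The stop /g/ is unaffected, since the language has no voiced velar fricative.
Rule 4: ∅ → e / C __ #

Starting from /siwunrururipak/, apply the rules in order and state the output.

siwunrororifake

Rule 1 (nasal place assimilation): no segment meets the environment; /siwunrururipak/ is unchanged.
Rule 2 (pre-rhotic lowering): /u/ is a high vowel immediately before /r/, so it lowers to [o]. /u/ is a high vowel immediately before /r/, so it lowers to [o]. /siwunrururipak/ → siwunrororipak.
Rule 3 (intervocalic spirantization): /p/ is a stop between vowels /i/ and /a/, so it spirantizes to the fricative [f]. /siwunrororipak/ → siwunrororifak.
Rule 4 (final e-epenthesis): the form ends in the consonant /k/, so [e] is inserted word-finally. /siwunrororifak/ → siwunrororifake.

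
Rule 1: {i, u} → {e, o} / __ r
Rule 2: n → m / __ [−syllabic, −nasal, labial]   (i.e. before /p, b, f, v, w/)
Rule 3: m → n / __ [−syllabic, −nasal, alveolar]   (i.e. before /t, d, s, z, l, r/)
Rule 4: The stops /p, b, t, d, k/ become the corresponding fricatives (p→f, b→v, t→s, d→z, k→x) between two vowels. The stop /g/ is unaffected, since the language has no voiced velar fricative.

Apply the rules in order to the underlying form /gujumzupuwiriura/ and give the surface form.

Rule 1 (pre-rhotic lowering): /i/ is a high vowel immediately before /r/, so it lowers to [e]. /u/ is a high vowel immediately before /r/, so it lowers to [o]. /gujumzupuwiriura/ → gujumzupuweriora.
Rule 2 (nasal place assimilation): no segment meets the environment; /gujumzupuweriora/ is unchanged.
Rule 3 (nasal place assimilation): /m/ precedes the alveolar consonant /z/, so it assimilates in place to [n]. /gujumzupuweriora/ → gujunzupuweriora.
Rule 4 (intervocalic spirantization): /p/ is a stop between vowels /u/ and /u/, so it spirantizes to the fricative [f]. /gujunzupuweriora/ → gujunzufuweriora.

gujunzufuweriora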